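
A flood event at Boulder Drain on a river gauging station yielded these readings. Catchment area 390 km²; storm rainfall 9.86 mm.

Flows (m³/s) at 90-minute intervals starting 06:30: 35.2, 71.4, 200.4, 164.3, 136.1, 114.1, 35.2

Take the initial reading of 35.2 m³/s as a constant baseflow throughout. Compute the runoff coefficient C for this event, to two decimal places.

C ≈ 0.72

ΣQ_DR = 510.3 m³/s; V = ΣQ_DR·Δt = 2.756 × 10^6 m³.
Runoff depth d = V / A = 7.066 mm.
C = d / P = 7.066 / 9.86 = 0.72.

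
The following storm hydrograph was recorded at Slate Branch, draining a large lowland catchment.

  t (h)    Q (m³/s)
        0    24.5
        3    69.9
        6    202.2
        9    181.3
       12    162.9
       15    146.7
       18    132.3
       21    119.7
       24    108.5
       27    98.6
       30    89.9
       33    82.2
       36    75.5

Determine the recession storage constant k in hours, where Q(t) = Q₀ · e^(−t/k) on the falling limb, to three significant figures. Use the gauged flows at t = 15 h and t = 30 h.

On the falling limb, Q drops from 146.7 to 89.9 m³/s between t = 15 h and t = 30 h (Δt = 15 h).
k = −Δt / ln(Q₂/Q₁) = −15 / ln(89.9/146.7) = 30.6 h.

k ≈ 30.6 h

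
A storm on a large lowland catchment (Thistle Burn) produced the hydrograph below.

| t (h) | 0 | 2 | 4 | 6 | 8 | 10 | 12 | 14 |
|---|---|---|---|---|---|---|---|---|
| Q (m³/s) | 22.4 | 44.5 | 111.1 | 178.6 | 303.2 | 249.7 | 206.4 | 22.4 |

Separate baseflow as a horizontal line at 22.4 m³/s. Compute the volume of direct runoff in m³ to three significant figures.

V ≈ 6.91 × 10^6 m³

Direct-runoff ordinates (Q − Q_b): 0.0, 22.1, 88.7, 156.2, 280.8, 227.3, 184.0, 0.0 m³/s.
ΣQ_DR = 959.1 m³/s.
With Δt = 2 h = 7200 s, V = ΣQ_DR · Δt = 959.1 × 7200 = 6.91 × 10^6 m³.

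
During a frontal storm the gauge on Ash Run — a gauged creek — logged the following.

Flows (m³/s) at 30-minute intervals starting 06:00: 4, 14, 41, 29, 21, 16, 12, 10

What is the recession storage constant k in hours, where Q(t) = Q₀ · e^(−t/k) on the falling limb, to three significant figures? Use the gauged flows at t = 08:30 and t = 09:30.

On the falling limb, Q drops from 16 to 10 m³/s between t = 08:30 and t = 09:30 (Δt = 1 h).
k = −Δt / ln(Q₂/Q₁) = −1 / ln(10/16) = 2.13 h.

k ≈ 2.13 h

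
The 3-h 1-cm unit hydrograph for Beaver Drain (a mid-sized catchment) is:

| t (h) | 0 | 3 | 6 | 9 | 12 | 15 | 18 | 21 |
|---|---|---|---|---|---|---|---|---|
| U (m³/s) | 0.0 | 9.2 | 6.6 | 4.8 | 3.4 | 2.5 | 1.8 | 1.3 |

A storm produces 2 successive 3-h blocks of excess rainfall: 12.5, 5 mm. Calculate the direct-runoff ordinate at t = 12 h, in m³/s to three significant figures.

Q ≈ 6.65 m³/s

By discrete convolution, Q_j = Σ (P_i / 10 mm) · U_{j−i}.
At t = 12 h (j=4): Q = (12.5/10)·3.4 + (5/10)·4.8 = 6.65 m³/s.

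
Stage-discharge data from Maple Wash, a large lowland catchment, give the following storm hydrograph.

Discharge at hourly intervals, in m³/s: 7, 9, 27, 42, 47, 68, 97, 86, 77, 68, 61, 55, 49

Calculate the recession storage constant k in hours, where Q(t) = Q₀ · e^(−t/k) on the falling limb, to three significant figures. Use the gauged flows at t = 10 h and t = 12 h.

On the falling limb, Q drops from 61 to 49 m³/s between t = 10 h and t = 12 h (Δt = 2 h).
k = −Δt / ln(Q₂/Q₁) = −2 / ln(49/61) = 9.13 h.

k ≈ 9.13 h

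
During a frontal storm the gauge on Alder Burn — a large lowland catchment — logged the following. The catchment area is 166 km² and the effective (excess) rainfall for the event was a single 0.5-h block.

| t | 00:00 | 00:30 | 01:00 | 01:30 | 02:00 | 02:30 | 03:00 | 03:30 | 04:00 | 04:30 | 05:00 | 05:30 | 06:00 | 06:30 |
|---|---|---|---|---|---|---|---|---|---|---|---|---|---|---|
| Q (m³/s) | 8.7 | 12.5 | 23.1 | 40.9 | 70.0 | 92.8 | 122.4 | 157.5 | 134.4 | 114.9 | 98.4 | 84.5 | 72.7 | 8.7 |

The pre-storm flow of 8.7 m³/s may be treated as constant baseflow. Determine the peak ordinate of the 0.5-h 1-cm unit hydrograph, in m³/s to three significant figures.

U_p ≈ 149 m³/s

Direct runoff: 0.0, 3.8, 14.4, 32.2, 61.3, 84.1, 113.7, 148.8, 125.7, 106.2, 89.7, 75.8, 64.0, 0.0 m³/s; ΣQ_DR = 919.7 m³/s, peak = 148.8 m³/s.
Runoff depth d = ΣQ_DR·Δt / A = 919.7 × 1800 / (166 km²) = 9.973 mm.
The 1-cm UH is the DRH scaled by (10 mm)/d, so U_p = 148.8 × 10/9.973 = 149 m³/s.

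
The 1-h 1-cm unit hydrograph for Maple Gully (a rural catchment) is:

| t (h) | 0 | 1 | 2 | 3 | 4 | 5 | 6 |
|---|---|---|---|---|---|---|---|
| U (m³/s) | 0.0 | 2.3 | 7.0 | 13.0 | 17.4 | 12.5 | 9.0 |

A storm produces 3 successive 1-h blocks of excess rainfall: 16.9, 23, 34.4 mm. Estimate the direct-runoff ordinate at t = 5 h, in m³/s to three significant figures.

By discrete convolution, Q_j = Σ (P_i / 10 mm) · U_{j−i}.
At t = 5 h (j=5): Q = (16.9/10)·12.5 + (23/10)·17.4 + (34.4/10)·13.0 = 106 m³/s.

Q ≈ 106 m³/s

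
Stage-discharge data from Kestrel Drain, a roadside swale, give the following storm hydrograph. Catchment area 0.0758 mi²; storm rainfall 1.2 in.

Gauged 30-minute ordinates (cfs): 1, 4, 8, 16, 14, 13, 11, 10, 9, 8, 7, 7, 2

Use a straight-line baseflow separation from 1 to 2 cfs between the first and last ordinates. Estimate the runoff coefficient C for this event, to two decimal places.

C ≈ 0.77

ΣQ_DR = 90.50 cfs; V = ΣQ_DR·Δt = 1.629 × 10^5 ft³.
Runoff depth d = V / A = 0.9250 in.
C = d / P = 0.9250 / 1.2 = 0.77.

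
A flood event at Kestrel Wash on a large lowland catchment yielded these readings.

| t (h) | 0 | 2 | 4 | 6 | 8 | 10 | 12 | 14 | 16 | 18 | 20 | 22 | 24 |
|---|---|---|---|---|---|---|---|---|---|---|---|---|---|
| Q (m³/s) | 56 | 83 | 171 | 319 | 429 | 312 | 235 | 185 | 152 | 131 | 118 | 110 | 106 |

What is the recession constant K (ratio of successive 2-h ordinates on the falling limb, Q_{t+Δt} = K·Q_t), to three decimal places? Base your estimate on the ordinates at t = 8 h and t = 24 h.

K ≈ 0.840

Using the recession-limb readings at t = 8 h and t = 24 h: Q falls from 429 to 106 m³/s over 8 intervals.
K = (Q₂/Q₁)^(1/8) = (106/429)^(1/8) = 0.840.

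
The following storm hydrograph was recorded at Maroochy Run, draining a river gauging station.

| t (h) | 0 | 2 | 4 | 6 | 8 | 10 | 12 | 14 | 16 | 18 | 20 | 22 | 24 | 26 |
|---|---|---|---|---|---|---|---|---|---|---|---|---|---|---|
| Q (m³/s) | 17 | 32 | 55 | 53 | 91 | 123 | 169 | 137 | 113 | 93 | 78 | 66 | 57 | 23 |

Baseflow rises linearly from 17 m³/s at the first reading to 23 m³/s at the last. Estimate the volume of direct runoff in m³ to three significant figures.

V ≈ 5.95 × 10^6 m³

Direct-runoff ordinates (Q − Q_b): 0.00, 14.54, 37.08, 34.62, 72.15, 103.69, 149.23, 116.77, 92.31, 71.85, 56.38, 43.92, 34.46, 0.00 m³/s.
ΣQ_DR = 827.0 m³/s.
With Δt = 2 h = 7200 s, V = ΣQ_DR · Δt = 827.0 × 7200 = 5.95 × 10^6 m³.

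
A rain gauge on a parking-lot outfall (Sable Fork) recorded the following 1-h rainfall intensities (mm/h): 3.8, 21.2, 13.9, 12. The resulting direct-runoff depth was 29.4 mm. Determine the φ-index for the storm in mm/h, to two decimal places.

Only the 3 blocks with intensity above φ contribute runoff: 21.2, 13.9, 12 mm/h.
Σ(I−φ)·Δt = d  ⇒  (21.2+13.9+12 − 3φ)·1 = 29.4
φ = (47.10 − 29.4/1) / 3 = 5.90 mm/h.

φ ≈ 5.90 mm/h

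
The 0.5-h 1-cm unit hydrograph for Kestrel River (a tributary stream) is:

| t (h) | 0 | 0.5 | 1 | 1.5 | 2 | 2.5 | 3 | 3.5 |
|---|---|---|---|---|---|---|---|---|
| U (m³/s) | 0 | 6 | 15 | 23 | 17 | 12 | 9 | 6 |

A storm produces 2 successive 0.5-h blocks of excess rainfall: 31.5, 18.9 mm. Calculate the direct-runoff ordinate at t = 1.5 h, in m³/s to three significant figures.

Q ≈ 101 m³/s

By discrete convolution, Q_j = Σ (P_i / 10 mm) · U_{j−i}.
At t = 1.5 h (j=3): Q = (31.5/10)·23 + (18.9/10)·15 = 101 m³/s.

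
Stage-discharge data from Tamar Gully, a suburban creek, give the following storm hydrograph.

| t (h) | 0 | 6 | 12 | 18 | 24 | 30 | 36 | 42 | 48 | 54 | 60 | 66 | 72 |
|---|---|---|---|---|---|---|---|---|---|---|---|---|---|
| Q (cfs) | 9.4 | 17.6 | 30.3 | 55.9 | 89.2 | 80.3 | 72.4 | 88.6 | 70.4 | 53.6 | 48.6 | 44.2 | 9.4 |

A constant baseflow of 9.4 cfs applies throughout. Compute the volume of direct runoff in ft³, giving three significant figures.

V ≈ 1.18 × 10^7 ft³

Direct-runoff ordinates (Q − Q_b): 0.0, 8.2, 20.9, 46.5, 79.8, 70.9, 63.0, 79.2, 61.0, 44.2, 39.2, 34.8, 0.0 cfs.
ΣQ_DR = 547.7 cfs.
With Δt = 6 h = 21600 s, V = ΣQ_DR · Δt = 547.7 × 21600 = 1.18 × 10^7 ft³.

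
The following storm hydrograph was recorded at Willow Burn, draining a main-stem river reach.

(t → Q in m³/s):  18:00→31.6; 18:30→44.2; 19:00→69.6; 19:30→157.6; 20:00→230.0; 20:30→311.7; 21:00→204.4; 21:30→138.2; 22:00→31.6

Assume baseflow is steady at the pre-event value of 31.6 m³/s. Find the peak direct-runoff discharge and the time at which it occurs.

Q_p = 280.1 m³/s at t = 20:30

Subtracting baseflow gives direct-runoff ordinates: 0.0, 12.6, 38.0, 126.0, 198.4, 280.1, 172.8, 106.6, 0.0 m³/s.
The maximum is 280.1 m³/s, occurring at the reading for t = 20:30.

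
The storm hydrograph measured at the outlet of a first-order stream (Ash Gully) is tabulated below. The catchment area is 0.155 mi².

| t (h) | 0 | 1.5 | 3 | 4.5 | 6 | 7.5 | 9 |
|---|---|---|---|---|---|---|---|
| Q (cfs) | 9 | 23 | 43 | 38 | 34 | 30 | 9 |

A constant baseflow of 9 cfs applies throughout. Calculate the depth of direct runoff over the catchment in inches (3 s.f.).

Direct runoff: 0.0, 14.0, 34.0, 29.0, 25.0, 21.0, 0.0 cfs; ΣQ_DR = 123.0 cfs.
V = ΣQ_DR · Δt = 123.0 × 5400 s = 6.642 × 10^5 ft³.
Over A = 0.155 mi², depth = V / A = 1.84 in.

d ≈ 1.84 in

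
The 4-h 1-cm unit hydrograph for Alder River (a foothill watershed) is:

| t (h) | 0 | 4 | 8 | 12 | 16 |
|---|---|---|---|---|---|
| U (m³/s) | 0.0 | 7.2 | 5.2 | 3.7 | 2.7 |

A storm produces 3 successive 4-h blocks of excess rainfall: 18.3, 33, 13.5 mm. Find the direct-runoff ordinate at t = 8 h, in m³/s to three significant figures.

Q ≈ 33.3 m³/s

By discrete convolution, Q_j = Σ (P_i / 10 mm) · U_{j−i}.
At t = 8 h (j=2): Q = (18.3/10)·5.2 + (33/10)·7.2 + (13.5/10)·0.0 = 33.3 m³/s.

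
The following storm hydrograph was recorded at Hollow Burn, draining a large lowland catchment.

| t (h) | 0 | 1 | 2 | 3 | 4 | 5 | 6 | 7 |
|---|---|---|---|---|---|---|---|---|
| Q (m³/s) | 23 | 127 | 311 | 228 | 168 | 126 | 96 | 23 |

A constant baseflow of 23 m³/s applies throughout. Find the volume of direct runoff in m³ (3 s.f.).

V ≈ 3.30 × 10^6 m³

Direct-runoff ordinates (Q − Q_b): 0.0, 104.0, 288.0, 205.0, 145.0, 103.0, 73.0, 0.0 m³/s.
ΣQ_DR = 918.0 m³/s.
With Δt = 1 h = 3600 s, V = ΣQ_DR · Δt = 918.0 × 3600 = 3.30 × 10^6 m³.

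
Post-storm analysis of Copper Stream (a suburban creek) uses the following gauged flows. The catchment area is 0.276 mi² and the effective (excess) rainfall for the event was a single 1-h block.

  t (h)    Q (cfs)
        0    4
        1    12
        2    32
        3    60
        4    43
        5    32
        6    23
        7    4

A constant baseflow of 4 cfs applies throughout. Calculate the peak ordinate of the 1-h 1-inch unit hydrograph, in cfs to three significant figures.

U_p ≈ 56.0 cfs

Direct runoff: 0.0, 8.0, 28.0, 56.0, 39.0, 28.0, 19.0, 0.0 cfs; ΣQ_DR = 178.0 cfs, peak = 56.0 cfs.
Runoff depth d = ΣQ_DR·Δt / A = 178.0 × 3600 / (0.276 mi²) = 0.9994 in.
The 1-inch UH is the DRH scaled by (1 in)/d, so U_p = 56.0 × 1/0.9994 = 56.0 cfs.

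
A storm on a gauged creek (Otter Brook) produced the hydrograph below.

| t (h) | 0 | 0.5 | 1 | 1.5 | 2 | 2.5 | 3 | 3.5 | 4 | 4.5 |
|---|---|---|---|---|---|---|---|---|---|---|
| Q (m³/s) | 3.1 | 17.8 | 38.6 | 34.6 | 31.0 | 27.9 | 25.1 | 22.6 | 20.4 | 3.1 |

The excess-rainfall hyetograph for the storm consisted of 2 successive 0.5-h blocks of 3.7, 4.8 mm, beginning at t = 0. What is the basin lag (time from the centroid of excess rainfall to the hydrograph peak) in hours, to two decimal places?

Centroid of excess rainfall: t_c = Σ P_i·t̄_i / ΣP_i = 0.5324 h (block centres at 0.25, 0.75 h).
Hydrograph peak occurs at t = 1 h, so basin lag t_L = 1 − 0.5324 = 0.47 h.

t_L ≈ 0.47 h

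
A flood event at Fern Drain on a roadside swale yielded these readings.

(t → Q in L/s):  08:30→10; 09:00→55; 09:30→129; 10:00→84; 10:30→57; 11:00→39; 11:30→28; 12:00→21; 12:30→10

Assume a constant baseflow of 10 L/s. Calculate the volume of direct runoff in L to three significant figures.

V ≈ 6.17 × 10^5 L

Direct-runoff ordinates (Q − Q_b): 0.0, 45.0, 119.0, 74.0, 47.0, 29.0, 18.0, 11.0, 0.0 L/s.
ΣQ_DR = 343.0 L/s.
With Δt = 0.5 h = 1800 s, V = ΣQ_DR · Δt = 343.0 × 1800 = 6.17 × 10^5 L.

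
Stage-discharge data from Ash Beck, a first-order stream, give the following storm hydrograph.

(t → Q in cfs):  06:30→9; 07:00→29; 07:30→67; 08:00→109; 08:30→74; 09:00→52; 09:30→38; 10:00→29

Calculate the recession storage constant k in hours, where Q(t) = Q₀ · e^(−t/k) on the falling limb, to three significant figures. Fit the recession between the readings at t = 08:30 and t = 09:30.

k ≈ 1.50 h

On the falling limb, Q drops from 74 to 38 cfs between t = 08:30 and t = 09:30 (Δt = 1 h).
k = −Δt / ln(Q₂/Q₁) = −1 / ln(38/74) = 1.50 h.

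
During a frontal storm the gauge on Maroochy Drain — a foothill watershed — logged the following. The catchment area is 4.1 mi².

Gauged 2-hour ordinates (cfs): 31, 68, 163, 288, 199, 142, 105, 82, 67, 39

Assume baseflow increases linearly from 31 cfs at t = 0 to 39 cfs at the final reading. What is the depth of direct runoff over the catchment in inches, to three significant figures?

Direct runoff: 0.00, 36.11, 130.22, 254.33, 164.44, 106.56, 68.67, 44.78, 28.89, 0.00 cfs; ΣQ_DR = 834.0 cfs.
V = ΣQ_DR · Δt = 834.0 × 7200 s = 6.005 × 10^6 ft³.
Over A = 4.1 mi², depth = V / A = 0.630 in.

d ≈ 0.630 in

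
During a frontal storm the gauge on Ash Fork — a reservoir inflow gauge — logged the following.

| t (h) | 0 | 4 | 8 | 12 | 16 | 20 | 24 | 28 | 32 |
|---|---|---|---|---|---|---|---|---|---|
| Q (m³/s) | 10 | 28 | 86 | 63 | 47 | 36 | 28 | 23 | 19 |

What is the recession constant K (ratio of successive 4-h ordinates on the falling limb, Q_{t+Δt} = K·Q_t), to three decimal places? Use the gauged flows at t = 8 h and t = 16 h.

Using the recession-limb readings at t = 8 h and t = 16 h: Q falls from 86 to 47 m³/s over 2 intervals.
K = (Q₂/Q₁)^(1/2) = (47/86)^(1/2) = 0.739.

K ≈ 0.739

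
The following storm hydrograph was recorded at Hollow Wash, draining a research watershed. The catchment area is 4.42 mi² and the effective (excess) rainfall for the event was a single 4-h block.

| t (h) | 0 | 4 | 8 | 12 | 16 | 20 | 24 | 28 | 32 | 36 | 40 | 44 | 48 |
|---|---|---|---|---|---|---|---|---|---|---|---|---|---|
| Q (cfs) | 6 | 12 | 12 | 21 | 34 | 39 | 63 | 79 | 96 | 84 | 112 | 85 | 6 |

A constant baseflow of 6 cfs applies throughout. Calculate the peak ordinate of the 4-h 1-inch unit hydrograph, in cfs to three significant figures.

U_p ≈ 132 cfs

Direct runoff: 0.0, 6.0, 6.0, 15.0, 28.0, 33.0, 57.0, 73.0, 90.0, 78.0, 106.0, 79.0, 0.0 cfs; ΣQ_DR = 571.0 cfs, peak = 106.0 cfs.
Runoff depth d = ΣQ_DR·Δt / A = 571.0 × 14400 / (4.42 mi²) = 0.8007 in.
The 1-inch UH is the DRH scaled by (1 in)/d, so U_p = 106.0 × 1/0.8007 = 132 cfs.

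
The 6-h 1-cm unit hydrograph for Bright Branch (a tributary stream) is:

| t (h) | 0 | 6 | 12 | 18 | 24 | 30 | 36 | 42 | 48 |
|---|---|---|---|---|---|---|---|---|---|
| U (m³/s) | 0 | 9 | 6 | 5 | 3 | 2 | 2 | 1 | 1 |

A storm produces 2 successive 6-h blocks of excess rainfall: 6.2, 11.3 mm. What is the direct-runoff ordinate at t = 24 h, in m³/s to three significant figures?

By discrete convolution, Q_j = Σ (P_i / 10 mm) · U_{j−i}.
At t = 24 h (j=4): Q = (6.2/10)·3 + (11.3/10)·5 = 7.51 m³/s.

Q ≈ 7.51 m³/s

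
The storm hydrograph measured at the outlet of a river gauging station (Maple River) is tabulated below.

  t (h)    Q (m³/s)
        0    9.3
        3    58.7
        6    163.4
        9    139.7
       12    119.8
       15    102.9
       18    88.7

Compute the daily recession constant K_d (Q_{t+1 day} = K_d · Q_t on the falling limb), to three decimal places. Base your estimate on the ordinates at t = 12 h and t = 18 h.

K_d ≈ 0.301

Between t = 12 h and t = 18 h the flow falls from 119.8 to 88.7 m³/s over 2×3 h = 6 h.
Per-interval ratio K = (88.7/119.8)^(1/2) = 0.8605; K_d = K^(24/3) = 0.301.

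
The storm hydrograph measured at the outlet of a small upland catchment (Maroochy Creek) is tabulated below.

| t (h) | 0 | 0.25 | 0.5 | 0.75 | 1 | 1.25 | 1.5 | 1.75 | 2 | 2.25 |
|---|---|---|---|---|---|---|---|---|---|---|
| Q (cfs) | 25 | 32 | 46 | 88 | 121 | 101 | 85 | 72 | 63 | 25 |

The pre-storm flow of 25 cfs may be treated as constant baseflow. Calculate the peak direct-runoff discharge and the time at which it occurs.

Subtracting baseflow gives direct-runoff ordinates: 0.0, 7.0, 21.0, 63.0, 96.0, 76.0, 60.0, 47.0, 38.0, 0.0 cfs.
The maximum is 96.0 cfs, occurring at the reading for t = 1 h.

Q_p = 96.0 cfs at t = 1 h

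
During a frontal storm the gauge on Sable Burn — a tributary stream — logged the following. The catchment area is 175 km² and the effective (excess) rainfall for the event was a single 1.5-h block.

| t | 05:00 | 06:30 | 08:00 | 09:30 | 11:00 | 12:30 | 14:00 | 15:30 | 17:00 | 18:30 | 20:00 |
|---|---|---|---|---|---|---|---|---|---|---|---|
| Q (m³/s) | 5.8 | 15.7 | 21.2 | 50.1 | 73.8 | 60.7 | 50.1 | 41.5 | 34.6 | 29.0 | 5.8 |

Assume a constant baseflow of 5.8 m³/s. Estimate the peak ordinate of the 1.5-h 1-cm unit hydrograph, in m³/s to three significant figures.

U_p ≈ 67.9 m³/s

Direct runoff: 0.0, 9.9, 15.4, 44.3, 68.0, 54.9, 44.3, 35.7, 28.8, 23.2, 0.0 m³/s; ΣQ_DR = 324.5 m³/s, peak = 68.0 m³/s.
Runoff depth d = ΣQ_DR·Δt / A = 324.5 × 5400 / (175 km²) = 10.01 mm.
The 1-cm UH is the DRH scaled by (10 mm)/d, so U_p = 68.0 × 10/10.01 = 67.9 m³/s.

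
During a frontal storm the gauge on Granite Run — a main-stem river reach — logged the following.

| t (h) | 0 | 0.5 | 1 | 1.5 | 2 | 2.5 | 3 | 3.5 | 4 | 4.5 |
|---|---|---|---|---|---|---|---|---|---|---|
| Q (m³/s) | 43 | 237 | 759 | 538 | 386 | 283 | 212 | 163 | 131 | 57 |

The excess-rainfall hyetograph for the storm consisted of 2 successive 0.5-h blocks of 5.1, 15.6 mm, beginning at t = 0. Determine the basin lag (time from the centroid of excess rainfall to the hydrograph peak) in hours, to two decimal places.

Centroid of excess rainfall: t_c = Σ P_i·t̄_i / ΣP_i = 0.6268 h (block centres at 0.25, 0.75 h).
Hydrograph peak occurs at t = 1 h, so basin lag t_L = 1 − 0.6268 = 0.37 h.

t_L ≈ 0.37 h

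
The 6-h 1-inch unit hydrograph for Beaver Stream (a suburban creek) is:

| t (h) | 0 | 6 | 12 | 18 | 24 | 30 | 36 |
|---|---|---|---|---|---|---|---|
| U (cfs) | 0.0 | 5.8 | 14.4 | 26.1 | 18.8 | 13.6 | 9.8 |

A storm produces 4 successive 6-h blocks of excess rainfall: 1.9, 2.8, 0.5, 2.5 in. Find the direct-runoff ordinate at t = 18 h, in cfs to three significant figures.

By discrete convolution, Q_j = Σ (P_i / 1 in) · U_{j−i}.
At t = 18 h (j=3): Q = (1.9/1)·26.1 + (2.8/1)·14.4 + (0.5/1)·5.8 + (2.5/1)·0.0 = 92.8 cfs.

Q ≈ 92.8 cfs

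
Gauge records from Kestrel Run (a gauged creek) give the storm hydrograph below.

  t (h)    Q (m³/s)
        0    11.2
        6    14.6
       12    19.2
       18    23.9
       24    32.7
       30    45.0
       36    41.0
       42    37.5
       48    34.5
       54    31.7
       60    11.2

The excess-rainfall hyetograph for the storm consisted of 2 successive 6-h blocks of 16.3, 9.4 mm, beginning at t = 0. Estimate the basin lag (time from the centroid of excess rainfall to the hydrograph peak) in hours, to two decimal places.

t_L ≈ 24.81 h

Centroid of excess rainfall: t_c = Σ P_i·t̄_i / ΣP_i = 5.1946 h (block centres at 3, 9 h).
Hydrograph peak occurs at t = 30 h, so basin lag t_L = 30 − 5.1946 = 24.81 h.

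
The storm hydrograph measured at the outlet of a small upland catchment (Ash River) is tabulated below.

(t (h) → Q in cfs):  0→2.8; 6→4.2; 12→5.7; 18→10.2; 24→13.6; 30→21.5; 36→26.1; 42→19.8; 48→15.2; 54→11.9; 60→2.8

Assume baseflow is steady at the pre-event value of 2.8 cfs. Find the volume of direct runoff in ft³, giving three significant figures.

V ≈ 2.22 × 10^6 ft³

Direct-runoff ordinates (Q − Q_b): 0.0, 1.4, 2.9, 7.4, 10.8, 18.7, 23.3, 17.0, 12.4, 9.1, 0.0 cfs.
ΣQ_DR = 103.0 cfs.
With Δt = 6 h = 21600 s, V = ΣQ_DR · Δt = 103.0 × 21600 = 2.22 × 10^6 ft³.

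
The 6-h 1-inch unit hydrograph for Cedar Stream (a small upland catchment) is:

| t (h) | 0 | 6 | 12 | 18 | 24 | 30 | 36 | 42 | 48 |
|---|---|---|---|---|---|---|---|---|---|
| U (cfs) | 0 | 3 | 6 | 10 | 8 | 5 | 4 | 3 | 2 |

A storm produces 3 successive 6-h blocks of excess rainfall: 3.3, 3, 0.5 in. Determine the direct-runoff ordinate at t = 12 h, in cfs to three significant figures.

Q ≈ 28.8 cfs

By discrete convolution, Q_j = Σ (P_i / 1 in) · U_{j−i}.
At t = 12 h (j=2): Q = (3.3/1)·6 + (3/1)·3 + (0.5/1)·0 = 28.8 cfs.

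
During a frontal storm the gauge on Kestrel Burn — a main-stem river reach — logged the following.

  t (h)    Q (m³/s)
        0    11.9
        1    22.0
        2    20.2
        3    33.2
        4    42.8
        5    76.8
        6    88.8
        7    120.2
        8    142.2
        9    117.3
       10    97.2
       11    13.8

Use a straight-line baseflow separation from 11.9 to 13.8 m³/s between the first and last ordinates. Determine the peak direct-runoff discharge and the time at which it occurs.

Subtracting baseflow gives direct-runoff ordinates: 0.00, 9.93, 7.95, 20.78, 30.21, 64.04, 75.86, 107.09, 128.92, 103.85, 83.57, 0.00 m³/s.
The maximum is 128.92 m³/s, occurring at the reading for t = 8 h.

Q_p = 128.92 m³/s at t = 8 h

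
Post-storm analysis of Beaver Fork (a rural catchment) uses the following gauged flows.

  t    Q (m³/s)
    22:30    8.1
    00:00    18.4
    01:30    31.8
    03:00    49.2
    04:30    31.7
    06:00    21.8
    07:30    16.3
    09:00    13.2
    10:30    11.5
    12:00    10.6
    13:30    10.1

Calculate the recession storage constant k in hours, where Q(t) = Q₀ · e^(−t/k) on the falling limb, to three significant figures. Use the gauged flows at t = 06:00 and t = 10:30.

On the falling limb, Q drops from 21.8 to 11.5 m³/s between t = 06:00 and t = 10:30 (Δt = 4.5 h).
k = −Δt / ln(Q₂/Q₁) = −4.5 / ln(11.5/21.8) = 7.04 h.

k ≈ 7.04 h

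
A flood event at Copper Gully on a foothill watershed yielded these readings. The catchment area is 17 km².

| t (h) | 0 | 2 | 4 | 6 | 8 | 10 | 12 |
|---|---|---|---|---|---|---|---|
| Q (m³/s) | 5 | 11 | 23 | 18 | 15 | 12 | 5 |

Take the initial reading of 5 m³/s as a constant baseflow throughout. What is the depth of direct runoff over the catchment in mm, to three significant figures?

Direct runoff: 0.0, 6.0, 18.0, 13.0, 10.0, 7.0, 0.0 m³/s; ΣQ_DR = 54.00 m³/s.
V = ΣQ_DR · Δt = 54.00 × 7200 s = 3.888 × 10^5 m³.
Over A = 17 km², depth = V / A = 22.9 mm.

d ≈ 22.9 mm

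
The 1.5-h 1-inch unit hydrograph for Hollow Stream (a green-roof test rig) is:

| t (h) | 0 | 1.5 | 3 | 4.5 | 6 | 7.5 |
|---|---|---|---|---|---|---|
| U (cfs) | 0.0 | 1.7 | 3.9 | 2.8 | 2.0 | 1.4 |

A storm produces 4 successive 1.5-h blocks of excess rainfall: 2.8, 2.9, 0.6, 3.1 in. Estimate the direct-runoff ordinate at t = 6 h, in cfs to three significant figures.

Q ≈ 21.3 cfs

By discrete convolution, Q_j = Σ (P_i / 1 in) · U_{j−i}.
At t = 6 h (j=4): Q = (2.8/1)·2.0 + (2.9/1)·2.8 + (0.6/1)·3.9 + (3.1/1)·1.7 = 21.3 cfs.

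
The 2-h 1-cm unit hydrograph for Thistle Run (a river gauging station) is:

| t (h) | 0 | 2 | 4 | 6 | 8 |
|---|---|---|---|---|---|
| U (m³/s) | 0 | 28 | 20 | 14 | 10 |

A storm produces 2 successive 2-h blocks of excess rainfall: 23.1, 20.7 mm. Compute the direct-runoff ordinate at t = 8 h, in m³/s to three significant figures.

Q ≈ 52.1 m³/s

By discrete convolution, Q_j = Σ (P_i / 10 mm) · U_{j−i}.
At t = 8 h (j=4): Q = (23.1/10)·10 + (20.7/10)·14 = 52.1 m³/s.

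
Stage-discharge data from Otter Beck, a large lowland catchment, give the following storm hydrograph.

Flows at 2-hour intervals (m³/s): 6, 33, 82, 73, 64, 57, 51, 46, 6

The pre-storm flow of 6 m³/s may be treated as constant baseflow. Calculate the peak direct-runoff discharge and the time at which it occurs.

Q_p = 76.0 m³/s at t = 4 h

Subtracting baseflow gives direct-runoff ordinates: 0.0, 27.0, 76.0, 67.0, 58.0, 51.0, 45.0, 40.0, 0.0 m³/s.
The maximum is 76.0 m³/s, occurring at the reading for t = 4 h.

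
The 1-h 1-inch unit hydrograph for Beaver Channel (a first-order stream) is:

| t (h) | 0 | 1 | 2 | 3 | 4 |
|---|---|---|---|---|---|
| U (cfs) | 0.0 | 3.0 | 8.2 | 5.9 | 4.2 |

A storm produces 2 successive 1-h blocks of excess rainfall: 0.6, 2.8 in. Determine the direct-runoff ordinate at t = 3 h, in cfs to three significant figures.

By discrete convolution, Q_j = Σ (P_i / 1 in) · U_{j−i}.
At t = 3 h (j=3): Q = (0.6/1)·5.9 + (2.8/1)·8.2 = 26.5 cfs.

Q ≈ 26.5 cfs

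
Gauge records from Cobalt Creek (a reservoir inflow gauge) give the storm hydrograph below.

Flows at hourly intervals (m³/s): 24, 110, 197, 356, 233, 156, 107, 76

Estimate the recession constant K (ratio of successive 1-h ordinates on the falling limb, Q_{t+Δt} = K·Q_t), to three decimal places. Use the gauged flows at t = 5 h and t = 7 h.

Using the recession-limb readings at t = 5 h and t = 7 h: Q falls from 156 to 76 m³/s over 2 intervals.
K = (Q₂/Q₁)^(1/2) = (76/156)^(1/2) = 0.698.

K ≈ 0.698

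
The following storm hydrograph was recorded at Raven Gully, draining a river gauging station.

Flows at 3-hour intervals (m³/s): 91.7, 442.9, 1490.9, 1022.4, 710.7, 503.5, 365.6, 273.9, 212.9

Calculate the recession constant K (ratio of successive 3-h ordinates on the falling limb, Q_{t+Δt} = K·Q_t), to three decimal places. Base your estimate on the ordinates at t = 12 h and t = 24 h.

Using the recession-limb readings at t = 12 h and t = 24 h: Q falls from 710.7 to 212.9 m³/s over 4 intervals.
K = (Q₂/Q₁)^(1/4) = (212.9/710.7)^(1/4) = 0.740.

K ≈ 0.740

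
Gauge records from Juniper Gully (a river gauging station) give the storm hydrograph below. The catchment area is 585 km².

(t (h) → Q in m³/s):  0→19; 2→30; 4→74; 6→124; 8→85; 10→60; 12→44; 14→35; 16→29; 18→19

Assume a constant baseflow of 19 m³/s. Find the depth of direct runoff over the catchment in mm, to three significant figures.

d ≈ 4.05 mm

Direct runoff: 0.0, 11.0, 55.0, 105.0, 66.0, 41.0, 25.0, 16.0, 10.0, 0.0 m³/s; ΣQ_DR = 329.0 m³/s.
V = ΣQ_DR · Δt = 329.0 × 7200 s = 2.369 × 10^6 m³.
Over A = 585 km², depth = V / A = 4.05 mm.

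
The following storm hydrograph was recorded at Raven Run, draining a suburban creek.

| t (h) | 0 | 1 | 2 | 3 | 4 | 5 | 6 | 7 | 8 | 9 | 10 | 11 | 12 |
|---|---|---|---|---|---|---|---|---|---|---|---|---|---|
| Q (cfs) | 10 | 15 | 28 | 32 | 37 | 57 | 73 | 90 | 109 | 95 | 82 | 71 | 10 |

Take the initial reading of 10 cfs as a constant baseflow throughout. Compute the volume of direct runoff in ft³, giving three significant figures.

V ≈ 2.08 × 10^6 ft³

Direct-runoff ordinates (Q − Q_b): 0.0, 5.0, 18.0, 22.0, 27.0, 47.0, 63.0, 80.0, 99.0, 85.0, 72.0, 61.0, 0.0 cfs.
ΣQ_DR = 579.0 cfs.
With Δt = 1 h = 3600 s, V = ΣQ_DR · Δt = 579.0 × 3600 = 2.08 × 10^6 ft³.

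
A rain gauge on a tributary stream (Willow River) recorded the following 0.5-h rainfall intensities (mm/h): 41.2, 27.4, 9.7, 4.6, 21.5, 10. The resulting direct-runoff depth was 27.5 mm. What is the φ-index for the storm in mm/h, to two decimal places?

φ ≈ 11.70 mm/h

Only the 3 blocks with intensity above φ contribute runoff: 41.2, 27.4, 21.5 mm/h.
Σ(I−φ)·Δt = d  ⇒  (41.2+27.4+21.5 − 3φ)·0.5 = 27.5
φ = (90.10 − 27.5/0.5) / 3 = 11.70 mm/h.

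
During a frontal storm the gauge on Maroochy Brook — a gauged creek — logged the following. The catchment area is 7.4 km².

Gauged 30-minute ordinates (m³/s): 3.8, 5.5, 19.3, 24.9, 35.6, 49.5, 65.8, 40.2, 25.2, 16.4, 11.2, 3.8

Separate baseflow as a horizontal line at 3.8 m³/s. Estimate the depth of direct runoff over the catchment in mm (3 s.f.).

d ≈ 62.2 mm

Direct runoff: 0.0, 1.7, 15.5, 21.1, 31.8, 45.7, 62.0, 36.4, 21.4, 12.6, 7.4, 0.0 m³/s; ΣQ_DR = 255.6 m³/s.
V = ΣQ_DR · Δt = 255.6 × 1800 s = 4.601 × 10^5 m³.
Over A = 7.4 km², depth = V / A = 62.2 mm.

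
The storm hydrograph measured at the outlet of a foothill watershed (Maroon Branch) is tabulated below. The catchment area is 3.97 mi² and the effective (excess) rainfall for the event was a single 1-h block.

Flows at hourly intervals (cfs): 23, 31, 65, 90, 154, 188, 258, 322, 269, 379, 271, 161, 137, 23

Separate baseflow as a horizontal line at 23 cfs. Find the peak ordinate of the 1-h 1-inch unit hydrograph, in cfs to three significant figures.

U_p ≈ 445 cfs

Direct runoff: 0.0, 8.0, 42.0, 67.0, 131.0, 165.0, 235.0, 299.0, 246.0, 356.0, 248.0, 138.0, 114.0, 0.0 cfs; ΣQ_DR = 2049 cfs, peak = 356.0 cfs.
Runoff depth d = ΣQ_DR·Δt / A = 2049 × 3600 / (3.97 mi²) = 0.7998 in.
The 1-inch UH is the DRH scaled by (1 in)/d, so U_p = 356.0 × 1/0.7998 = 445 cfs.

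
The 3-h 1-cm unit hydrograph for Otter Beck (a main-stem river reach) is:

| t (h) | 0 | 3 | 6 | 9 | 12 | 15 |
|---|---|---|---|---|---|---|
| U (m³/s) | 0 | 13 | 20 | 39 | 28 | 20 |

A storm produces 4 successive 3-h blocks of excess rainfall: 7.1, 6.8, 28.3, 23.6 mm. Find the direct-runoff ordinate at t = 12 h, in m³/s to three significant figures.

By discrete convolution, Q_j = Σ (P_i / 10 mm) · U_{j−i}.
At t = 12 h (j=4): Q = (7.1/10)·28 + (6.8/10)·39 + (28.3/10)·20 + (23.6/10)·13 = 134 m³/s.

Q ≈ 134 m³/s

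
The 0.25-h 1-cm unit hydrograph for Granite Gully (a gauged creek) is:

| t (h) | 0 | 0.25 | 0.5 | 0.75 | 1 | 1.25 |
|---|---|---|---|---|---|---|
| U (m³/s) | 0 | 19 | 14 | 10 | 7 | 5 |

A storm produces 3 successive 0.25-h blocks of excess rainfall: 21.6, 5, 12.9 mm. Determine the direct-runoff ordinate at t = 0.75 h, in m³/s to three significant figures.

By discrete convolution, Q_j = Σ (P_i / 10 mm) · U_{j−i}.
At t = 0.75 h (j=3): Q = (21.6/10)·10 + (5/10)·14 + (12.9/10)·19 = 53.1 m³/s.

Q ≈ 53.1 m³/s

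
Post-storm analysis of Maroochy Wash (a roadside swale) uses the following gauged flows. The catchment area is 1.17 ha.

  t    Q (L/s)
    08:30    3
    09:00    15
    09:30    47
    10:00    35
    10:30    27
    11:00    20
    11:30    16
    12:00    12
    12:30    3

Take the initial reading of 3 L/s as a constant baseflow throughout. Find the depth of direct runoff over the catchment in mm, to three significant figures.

d ≈ 23.2 mm

Direct runoff: 0.0, 12.0, 44.0, 32.0, 24.0, 17.0, 13.0, 9.0, 0.0 L/s; ΣQ_DR = 151.0 L/s.
V = ΣQ_DR · Δt = 151.0 × 1800 s = 2.718 × 10^5 L.
Over A = 1.17 ha, depth = V / A = 23.2 mm.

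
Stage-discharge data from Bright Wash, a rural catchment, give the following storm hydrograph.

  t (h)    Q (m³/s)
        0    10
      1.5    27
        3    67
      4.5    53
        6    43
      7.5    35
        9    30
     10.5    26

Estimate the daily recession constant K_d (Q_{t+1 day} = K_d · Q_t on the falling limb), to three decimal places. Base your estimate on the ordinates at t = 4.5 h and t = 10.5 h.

K_d ≈ 0.058

Between t = 4.5 h and t = 10.5 h the flow falls from 53 to 26 m³/s over 4×1.5 h = 6 h.
Per-interval ratio K = (26/53)^(1/4) = 0.8369; K_d = K^(24/1.5) = 0.058.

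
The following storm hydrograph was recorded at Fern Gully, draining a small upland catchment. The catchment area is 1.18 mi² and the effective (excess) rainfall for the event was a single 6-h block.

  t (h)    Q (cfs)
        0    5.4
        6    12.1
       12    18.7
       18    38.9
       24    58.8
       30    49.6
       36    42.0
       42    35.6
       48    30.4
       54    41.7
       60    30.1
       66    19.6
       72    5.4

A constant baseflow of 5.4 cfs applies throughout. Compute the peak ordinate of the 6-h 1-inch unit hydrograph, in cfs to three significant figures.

U_p ≈ 21.3 cfs

Direct runoff: 0.0, 6.7, 13.3, 33.5, 53.4, 44.2, 36.6, 30.2, 25.0, 36.3, 24.7, 14.2, 0.0 cfs; ΣQ_DR = 318.1 cfs, peak = 53.4 cfs.
Runoff depth d = ΣQ_DR·Δt / A = 318.1 × 21600 / (1.18 mi²) = 2.506 in.
The 1-inch UH is the DRH scaled by (1 in)/d, so U_p = 53.4 × 1/2.506 = 21.3 cfs.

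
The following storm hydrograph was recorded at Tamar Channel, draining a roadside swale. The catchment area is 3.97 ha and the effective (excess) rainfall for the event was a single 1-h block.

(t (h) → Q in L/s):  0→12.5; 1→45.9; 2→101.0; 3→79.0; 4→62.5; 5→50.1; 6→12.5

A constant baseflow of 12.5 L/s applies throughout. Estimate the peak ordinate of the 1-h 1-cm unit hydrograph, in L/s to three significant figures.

U_p ≈ 35.4 L/s

Direct runoff: 0.0, 33.4, 88.5, 66.5, 50.0, 37.6, 0.0 L/s; ΣQ_DR = 276.0 L/s, peak = 88.5 L/s.
Runoff depth d = ΣQ_DR·Δt / A = 276.0 × 3600 / (3.97 ha) = 25.03 mm.
The 1-cm UH is the DRH scaled by (10 mm)/d, so U_p = 88.5 × 10/25.03 = 35.4 L/s.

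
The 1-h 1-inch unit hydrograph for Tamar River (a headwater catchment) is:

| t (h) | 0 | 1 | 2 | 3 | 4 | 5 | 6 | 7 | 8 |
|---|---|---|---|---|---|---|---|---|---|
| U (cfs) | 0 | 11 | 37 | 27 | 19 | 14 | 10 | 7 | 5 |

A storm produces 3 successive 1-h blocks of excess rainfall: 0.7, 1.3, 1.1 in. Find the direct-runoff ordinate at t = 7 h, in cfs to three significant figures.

Q ≈ 33.3 cfs

By discrete convolution, Q_j = Σ (P_i / 1 in) · U_{j−i}.
At t = 7 h (j=7): Q = (0.7/1)·7 + (1.3/1)·10 + (1.1/1)·14 = 33.3 cfs.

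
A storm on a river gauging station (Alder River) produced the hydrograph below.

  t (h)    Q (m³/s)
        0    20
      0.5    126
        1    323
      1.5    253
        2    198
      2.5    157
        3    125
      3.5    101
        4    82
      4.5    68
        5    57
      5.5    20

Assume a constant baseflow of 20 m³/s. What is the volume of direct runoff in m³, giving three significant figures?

Direct-runoff ordinates (Q − Q_b): 0.0, 106.0, 303.0, 233.0, 178.0, 137.0, 105.0, 81.0, 62.0, 48.0, 37.0, 0.0 m³/s.
ΣQ_DR = 1290 m³/s.
With Δt = 0.5 h = 1800 s, V = ΣQ_DR · Δt = 1290 × 1800 = 2.32 × 10^6 m³.

V ≈ 2.32 × 10^6 m³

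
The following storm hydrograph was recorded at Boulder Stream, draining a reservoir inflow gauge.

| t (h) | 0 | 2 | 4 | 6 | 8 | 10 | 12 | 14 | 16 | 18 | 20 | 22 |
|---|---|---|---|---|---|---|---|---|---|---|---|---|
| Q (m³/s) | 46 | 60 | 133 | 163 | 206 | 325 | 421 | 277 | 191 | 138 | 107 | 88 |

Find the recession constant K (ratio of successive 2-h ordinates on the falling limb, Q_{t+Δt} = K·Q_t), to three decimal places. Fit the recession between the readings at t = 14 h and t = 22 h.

K ≈ 0.751

Using the recession-limb readings at t = 14 h and t = 22 h: Q falls from 277 to 88 m³/s over 4 intervals.
K = (Q₂/Q₁)^(1/4) = (88/277)^(1/4) = 0.751.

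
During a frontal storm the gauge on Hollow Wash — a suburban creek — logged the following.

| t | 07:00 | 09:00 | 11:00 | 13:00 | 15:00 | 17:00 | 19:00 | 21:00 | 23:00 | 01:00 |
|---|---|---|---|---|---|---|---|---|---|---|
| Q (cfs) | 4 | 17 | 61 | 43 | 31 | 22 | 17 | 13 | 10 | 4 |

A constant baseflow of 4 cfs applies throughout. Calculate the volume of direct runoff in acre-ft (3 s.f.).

Direct-runoff ordinates (Q − Q_b): 0.0, 13.0, 57.0, 39.0, 27.0, 18.0, 13.0, 9.0, 6.0, 0.0 cfs.
ΣQ_DR = 182.0 cfs.
With Δt = 2 h = 7200 s, V = ΣQ_DR · Δt = 182.0 × 7200 = 1.31 × 10^6 ft³ = 30.1 acre-ft.

V ≈ 30.1 acre-ft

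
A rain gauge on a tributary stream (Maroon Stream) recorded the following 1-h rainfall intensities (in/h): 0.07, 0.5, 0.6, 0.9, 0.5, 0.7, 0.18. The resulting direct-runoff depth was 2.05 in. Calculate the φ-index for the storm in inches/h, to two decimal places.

Only the 5 blocks with intensity above φ contribute runoff: 0.5, 0.6, 0.9, 0.5, 0.7 in/h.
Σ(I−φ)·Δt = d  ⇒  (0.5+0.6+0.9+0.5+0.7 − 5φ)·1 = 2.05
φ = (3.200 − 2.05/1) / 5 = 0.23 in/h.

φ ≈ 0.23 in/h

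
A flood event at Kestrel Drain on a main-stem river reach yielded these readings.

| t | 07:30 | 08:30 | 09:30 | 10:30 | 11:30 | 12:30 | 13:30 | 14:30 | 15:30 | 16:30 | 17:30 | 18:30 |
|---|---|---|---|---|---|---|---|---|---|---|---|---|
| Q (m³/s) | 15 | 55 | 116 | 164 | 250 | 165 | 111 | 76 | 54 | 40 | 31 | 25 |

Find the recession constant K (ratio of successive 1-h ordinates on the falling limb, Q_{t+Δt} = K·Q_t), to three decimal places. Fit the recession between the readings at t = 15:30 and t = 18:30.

K ≈ 0.774

Using the recession-limb readings at t = 15:30 and t = 18:30: Q falls from 54 to 25 m³/s over 3 intervals.
K = (Q₂/Q₁)^(1/3) = (25/54)^(1/3) = 0.774.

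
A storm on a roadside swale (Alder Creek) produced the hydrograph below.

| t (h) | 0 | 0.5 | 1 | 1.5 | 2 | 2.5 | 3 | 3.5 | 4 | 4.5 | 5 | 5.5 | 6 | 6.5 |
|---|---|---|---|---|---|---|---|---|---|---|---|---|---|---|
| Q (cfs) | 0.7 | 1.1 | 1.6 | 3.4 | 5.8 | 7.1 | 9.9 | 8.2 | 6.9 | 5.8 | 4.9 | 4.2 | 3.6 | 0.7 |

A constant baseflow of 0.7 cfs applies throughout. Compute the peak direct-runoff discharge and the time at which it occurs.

Subtracting baseflow gives direct-runoff ordinates: 0.0, 0.4, 0.9, 2.7, 5.1, 6.4, 9.2, 7.5, 6.2, 5.1, 4.2, 3.5, 2.9, 0.0 cfs.
The maximum is 9.2 cfs, occurring at the reading for t = 3 h.

Q_p = 9.2 cfs at t = 3 h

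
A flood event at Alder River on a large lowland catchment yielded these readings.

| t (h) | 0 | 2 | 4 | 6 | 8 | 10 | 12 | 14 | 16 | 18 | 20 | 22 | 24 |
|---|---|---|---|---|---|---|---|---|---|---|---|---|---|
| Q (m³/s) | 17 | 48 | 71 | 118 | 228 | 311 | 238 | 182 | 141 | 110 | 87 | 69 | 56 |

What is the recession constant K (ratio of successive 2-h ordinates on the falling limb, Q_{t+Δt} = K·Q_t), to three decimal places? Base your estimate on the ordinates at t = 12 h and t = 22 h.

K ≈ 0.781

Using the recession-limb readings at t = 12 h and t = 22 h: Q falls from 238 to 69 m³/s over 5 intervals.
K = (Q₂/Q₁)^(1/5) = (69/238)^(1/5) = 0.781.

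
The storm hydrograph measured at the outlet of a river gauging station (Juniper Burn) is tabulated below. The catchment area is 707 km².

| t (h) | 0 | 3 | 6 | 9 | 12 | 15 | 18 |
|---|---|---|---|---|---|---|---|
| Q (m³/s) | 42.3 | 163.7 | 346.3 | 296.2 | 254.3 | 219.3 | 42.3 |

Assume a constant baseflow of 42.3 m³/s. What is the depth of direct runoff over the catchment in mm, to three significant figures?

Direct runoff: 0.0, 121.4, 304.0, 253.9, 212.0, 177.0, 0.0 m³/s; ΣQ_DR = 1068 m³/s.
V = ΣQ_DR · Δt = 1068 × 10800 s = 1.154 × 10^7 m³.
Over A = 707 km², depth = V / A = 16.3 mm.

d ≈ 16.3 mm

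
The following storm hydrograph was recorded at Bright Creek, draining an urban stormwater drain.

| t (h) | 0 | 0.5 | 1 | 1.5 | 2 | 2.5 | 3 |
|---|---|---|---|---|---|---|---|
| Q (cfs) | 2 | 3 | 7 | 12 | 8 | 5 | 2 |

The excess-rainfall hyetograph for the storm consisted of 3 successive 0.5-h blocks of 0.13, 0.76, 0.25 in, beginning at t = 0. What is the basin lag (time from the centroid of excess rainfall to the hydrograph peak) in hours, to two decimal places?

t_L ≈ 0.70 h

Centroid of excess rainfall: t_c = Σ P_i·t̄_i / ΣP_i = 0.8026 h (block centres at 0.25, 0.75, 1.25 h).
Hydrograph peak occurs at t = 1.5 h, so basin lag t_L = 1.5 − 0.8026 = 0.70 h.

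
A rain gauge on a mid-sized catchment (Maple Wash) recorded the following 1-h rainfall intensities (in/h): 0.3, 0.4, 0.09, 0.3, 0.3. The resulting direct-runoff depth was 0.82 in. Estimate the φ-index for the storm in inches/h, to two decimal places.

Only the 4 blocks with intensity above φ contribute runoff: 0.3, 0.4, 0.3, 0.3 in/h.
Σ(I−φ)·Δt = d  ⇒  (0.3+0.4+0.3+0.3 − 4φ)·1 = 0.82
φ = (1.300 − 0.82/1) / 4 = 0.12 in/h.

φ ≈ 0.12 in/h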